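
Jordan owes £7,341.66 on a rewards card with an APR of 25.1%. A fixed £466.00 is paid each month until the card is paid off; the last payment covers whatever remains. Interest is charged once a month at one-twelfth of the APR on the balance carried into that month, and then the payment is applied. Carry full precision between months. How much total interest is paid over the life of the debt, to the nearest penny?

£1,658.92

Monthly rate r = 25.1%/12 = 2.09167% = 0.0209167.
Payoff takes n = ⌈−ln(1 − rB₀/P)/ln(1+r)⌉ = ⌈19.312⌉ = 20 payments; the last is £146.58.
Total paid = 19·£466.00 + £146.58 = £9,000.58.
Total interest = total paid − principal = £9,000.58 − £7,341.66 = £1,658.92.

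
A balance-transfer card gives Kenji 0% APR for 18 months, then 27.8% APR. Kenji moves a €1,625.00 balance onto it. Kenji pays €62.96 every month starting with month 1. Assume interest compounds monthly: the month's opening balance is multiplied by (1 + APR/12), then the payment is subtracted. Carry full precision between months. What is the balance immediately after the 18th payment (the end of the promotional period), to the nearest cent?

Promo months 1–18 at r₀ = 0%/12 = 0; months 19+ at r₁ = 27.8%/12 = 0.0231667.
After month 18 (no interest yet): B = €1,625.00 − 18·€62.96 = €491.72.

€491.72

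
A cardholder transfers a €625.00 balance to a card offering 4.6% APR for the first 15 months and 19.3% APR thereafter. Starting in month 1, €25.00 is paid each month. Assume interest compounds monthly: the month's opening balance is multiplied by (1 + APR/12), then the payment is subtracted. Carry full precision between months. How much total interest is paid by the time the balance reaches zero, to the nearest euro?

€57

Promo months 1–15 at r₀ = 4.6%/12 = 0.00383333; months 16+ at r₁ = 19.3%/12 = 0.0160833.
After month 15: iterate B ← B·(1+r₀) − €25.00 for 15 months → €276.69.
Then at r₁ with €25.00/mo: n₂ = −ln(1 − r₁·B/P)/ln(1+r₁) ≈ 12.29 → 13 more payments.
Total paid = 27·€25.00 + €7.17 = €682.17; interest = €682.17 − €625.00 = €57.17.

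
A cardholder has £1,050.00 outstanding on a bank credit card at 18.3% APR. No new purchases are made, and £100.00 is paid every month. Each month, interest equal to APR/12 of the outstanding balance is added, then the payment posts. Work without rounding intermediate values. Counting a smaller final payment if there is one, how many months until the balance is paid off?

12 payments

Monthly rate r = 18.3%/12 = 1.525% = 0.01525.
Recurrence: B ← B·(1+r) − £100.00.
Month 1: interest £16.01; balance after payment £966.01.
Month 2: interest £14.73; balance after payment £880.74.
Closed form: n = −ln(1 − rB₀/P)/ln(1+r) = −ln(0.83987)/ln(1.01525) ≈ 11.530, so the balance reaches zero during payment 12.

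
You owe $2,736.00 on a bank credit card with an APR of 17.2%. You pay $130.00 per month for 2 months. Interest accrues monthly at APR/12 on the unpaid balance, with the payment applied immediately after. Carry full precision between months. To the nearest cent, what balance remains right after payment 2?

Monthly rate r = 17.2%/12 = 1.43333% = 0.0143333.
Each month: B ← B·(1+r) − $130.00.
Month 1: interest $39.22; balance after payment $2,645.22.
Month 2: interest $37.91; balance after payment $2,553.13.

$2,553.13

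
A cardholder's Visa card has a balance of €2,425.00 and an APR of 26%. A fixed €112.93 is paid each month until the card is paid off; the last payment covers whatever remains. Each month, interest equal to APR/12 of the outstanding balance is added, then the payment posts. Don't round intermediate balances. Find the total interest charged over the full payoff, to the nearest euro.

Monthly rate r = 26%/12 = 2.16667% = 0.0216667.
Payoff takes n = ⌈−ln(1 − rB₀/P)/ln(1+r)⌉ = ⌈29.203⌉ = 30 payments; the last is €23.11.
Total paid = 29·€112.93 + €23.11 = €3,298.08.
Total interest = total paid − principal = €3,298.08 − €2,425.00 = €873.08.

€873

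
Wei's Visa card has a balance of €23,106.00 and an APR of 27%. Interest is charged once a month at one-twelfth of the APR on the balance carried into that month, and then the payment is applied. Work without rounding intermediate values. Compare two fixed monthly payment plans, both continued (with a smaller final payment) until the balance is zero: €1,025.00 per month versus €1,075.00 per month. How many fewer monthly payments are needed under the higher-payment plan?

2 fewer payments

Monthly rate r = 27%/12 = 2.25% = 0.0225.
At €1,025.00/mo: n = ⌈−ln(1 − rB₀/P)/ln(1+r)⌉ = 32 payments (last €826.05); total interest = total paid − €23,106.00 = €9,495.05.
At €1,075.00/mo: 30 payments (last €757.78); total interest €8,826.78.
Payments saved = 32 − 30 = 2.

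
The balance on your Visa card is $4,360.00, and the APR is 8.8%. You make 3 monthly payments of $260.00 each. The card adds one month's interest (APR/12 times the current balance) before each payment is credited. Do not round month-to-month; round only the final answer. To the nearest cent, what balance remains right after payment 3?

$3,670.89

Monthly rate r = 8.8%/12 = 0.733333% = 0.00733333.
Each month: B ← B·(1+r) − $260.00.
Month 1: interest $31.97; balance after payment $4,131.97.
Month 2: interest $30.30; balance after payment $3,902.27.
Month 3: interest $28.62; balance after payment $3,670.89.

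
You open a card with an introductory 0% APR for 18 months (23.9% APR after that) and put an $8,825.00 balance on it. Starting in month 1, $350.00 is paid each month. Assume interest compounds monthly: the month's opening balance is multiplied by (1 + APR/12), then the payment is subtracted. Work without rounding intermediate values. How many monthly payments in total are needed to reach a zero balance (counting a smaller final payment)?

Promo months 1–18 at r₀ = 0%/12 = 0; months 19+ at r₁ = 23.9%/12 = 0.0199167.
After month 18 (no interest yet): B = $8,825.00 − 18·$350.00 = $2,525.00.
Then at r₁ with $350.00/mo: n₂ = −ln(1 − r₁·B/P)/ln(1+r₁) ≈ 7.87 → 8 more payments.

26 months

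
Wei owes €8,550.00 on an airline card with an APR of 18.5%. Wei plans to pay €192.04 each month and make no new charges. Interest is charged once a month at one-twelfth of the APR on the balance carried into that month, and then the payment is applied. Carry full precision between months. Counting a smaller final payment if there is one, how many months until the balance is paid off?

76 payments

Monthly rate r = 18.5%/12 = 1.54167% = 0.0154167.
Recurrence: B ← B·(1+r) − €192.04.
Month 1: interest €131.81; balance after payment €8,489.77.
Month 2: interest €130.88; balance after payment €8,428.62.
Closed form: n = −ln(1 − rB₀/P)/ln(1+r) = −ln(0.31362)/ln(1.01542) ≈ 75.794, so the balance reaches zero during payment 76.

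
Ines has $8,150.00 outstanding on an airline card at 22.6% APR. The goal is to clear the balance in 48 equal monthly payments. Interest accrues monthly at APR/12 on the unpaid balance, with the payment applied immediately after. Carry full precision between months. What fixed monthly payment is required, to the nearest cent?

$259.44

Monthly rate r = 22.6%/12 = 1.88333% = 0.0188333.
Level-payment amortization: P = B₀·r / (1 − (1+r)^(−n)) = 8150.00·0.0188333 / (1 − 1.01883^(−48)).
Denominator 1 − (1+r)^(−48) = 0.591634522.
P = 153.492 / 0.591634522 ≈ 259.44.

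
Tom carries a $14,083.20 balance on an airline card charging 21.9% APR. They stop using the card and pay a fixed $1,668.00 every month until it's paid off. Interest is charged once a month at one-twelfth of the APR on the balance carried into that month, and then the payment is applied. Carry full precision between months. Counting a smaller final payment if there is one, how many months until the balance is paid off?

Monthly rate r = 21.9%/12 = 1.825% = 0.01825.
Recurrence: B ← B·(1+r) − $1,668.00.
Month 1: interest $257.02; balance after payment $12,672.22.
Month 2: interest $231.27; balance after payment $11,235.49.
Closed form: n = −ln(1 − rB₀/P)/ln(1+r) = −ln(0.84591)/ln(1.01825) ≈ 9.253, so the balance reaches zero during payment 10.

10 months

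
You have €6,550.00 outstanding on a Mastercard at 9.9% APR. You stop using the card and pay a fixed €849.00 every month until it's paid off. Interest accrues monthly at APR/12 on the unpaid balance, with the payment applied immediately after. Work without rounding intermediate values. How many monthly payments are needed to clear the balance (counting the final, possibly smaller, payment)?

Monthly rate r = 9.9%/12 = 0.825% = 0.00825.
Recurrence: B ← B·(1+r) − €849.00.
Month 1: interest €54.04; balance after payment €5,755.04.
Month 2: interest €47.48; balance after payment €4,953.52.
Closed form: n = −ln(1 − rB₀/P)/ln(1+r) = −ln(0.93635)/ln(1.00825) ≈ 8.004, so the balance reaches zero during payment 9.

9 payments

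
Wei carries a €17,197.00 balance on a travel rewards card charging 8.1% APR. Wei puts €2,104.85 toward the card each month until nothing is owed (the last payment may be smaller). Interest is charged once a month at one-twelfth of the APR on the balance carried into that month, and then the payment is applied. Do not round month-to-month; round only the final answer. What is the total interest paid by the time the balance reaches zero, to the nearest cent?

€553.76

Monthly rate r = 8.1%/12 = 0.675% = 0.00675.
Payoff takes n = ⌈−ln(1 − rB₀/P)/ln(1+r)⌉ = ⌈8.432⌉ = 9 payments; the last is €911.96.
Total paid = 8·€2,104.85 + €911.96 = €17,750.76.
Total interest = total paid − principal = €17,750.76 − €17,197.00 = €553.76.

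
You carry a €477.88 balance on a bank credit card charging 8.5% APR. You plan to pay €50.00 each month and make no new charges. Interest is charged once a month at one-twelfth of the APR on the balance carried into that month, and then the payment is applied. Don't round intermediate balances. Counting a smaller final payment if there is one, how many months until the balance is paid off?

Monthly rate r = 8.5%/12 = 0.708333% = 0.00708333.
Recurrence: B ← B·(1+r) − €50.00.
Month 1: interest €3.38; balance after payment €431.26.
Month 2: interest €3.05; balance after payment €384.32.
Closed form: n = −ln(1 − rB₀/P)/ln(1+r) = −ln(0.9323)/ln(1.00708) ≈ 9.932, so the balance reaches zero during payment 10.

10 payments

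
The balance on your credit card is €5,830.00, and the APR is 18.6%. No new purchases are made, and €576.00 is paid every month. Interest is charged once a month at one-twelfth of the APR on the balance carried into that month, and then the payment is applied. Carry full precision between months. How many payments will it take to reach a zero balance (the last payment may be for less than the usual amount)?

12 months

Monthly rate r = 18.6%/12 = 1.55% = 0.0155.
Recurrence: B ← B·(1+r) − €576.00.
Month 1: interest €90.37; balance after payment €5,344.36.
Month 2: interest €82.84; balance after payment €4,851.20.
Closed form: n = −ln(1 − rB₀/P)/ln(1+r) = −ln(0.84312)/ln(1.0155) ≈ 11.095, so the balance reaches zero during payment 12.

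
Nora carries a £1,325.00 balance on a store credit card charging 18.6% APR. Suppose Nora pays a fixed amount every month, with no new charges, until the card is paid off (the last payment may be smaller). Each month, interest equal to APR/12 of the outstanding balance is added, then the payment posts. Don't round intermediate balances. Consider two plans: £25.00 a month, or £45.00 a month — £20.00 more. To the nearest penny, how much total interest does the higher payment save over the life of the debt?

£1,017.45

Monthly rate r = 18.6%/12 = 1.55% = 0.0155.
At £25.00/mo: n = ⌈−ln(1 − rB₀/P)/ln(1+r)⌉ = 113 payments (last £0.79); total interest = total paid − £1,325.00 = £1,475.79.
At £45.00/mo: 40 payments (last £28.34); total interest £458.34.
Interest saved = £1,475.79 − £458.34 = £1,017.45.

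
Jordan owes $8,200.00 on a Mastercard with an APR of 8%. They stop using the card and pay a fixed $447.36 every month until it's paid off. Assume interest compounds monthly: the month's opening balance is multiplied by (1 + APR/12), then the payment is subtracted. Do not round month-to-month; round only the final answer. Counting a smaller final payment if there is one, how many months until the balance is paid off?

20 months

Monthly rate r = 8%/12 = 0.666667% = 0.00666667.
Recurrence: B ← B·(1+r) − $447.36.
Month 1: interest $54.67; balance after payment $7,807.31.
Month 2: interest $52.05; balance after payment $7,412.00.
Closed form: n = −ln(1 − rB₀/P)/ln(1+r) = −ln(0.8778)/ln(1.00667) ≈ 19.615, so the balance reaches zero during payment 20.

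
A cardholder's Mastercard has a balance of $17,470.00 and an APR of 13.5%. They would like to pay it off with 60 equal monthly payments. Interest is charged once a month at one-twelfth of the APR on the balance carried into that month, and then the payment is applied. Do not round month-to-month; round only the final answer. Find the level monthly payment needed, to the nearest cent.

$401.98

Monthly rate r = 13.5%/12 = 1.125% = 0.01125.
Level-payment amortization: P = B₀·r / (1 − (1+r)^(−n)) = 17470.00·0.01125 / (1 − 1.01125^(−60)).
Denominator 1 − (1+r)^(−60) = 0.488921134.
P = 196.537 / 0.488921134 ≈ 401.98.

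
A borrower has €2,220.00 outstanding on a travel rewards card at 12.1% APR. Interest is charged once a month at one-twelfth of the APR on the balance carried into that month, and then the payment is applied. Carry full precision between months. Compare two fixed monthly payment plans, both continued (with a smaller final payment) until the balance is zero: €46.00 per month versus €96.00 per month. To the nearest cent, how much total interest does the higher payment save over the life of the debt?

€516.54

Monthly rate r = 12.1%/12 = 1.00833% = 0.0100833.
At €46.00/mo: n = ⌈−ln(1 − rB₀/P)/ln(1+r)⌉ = 67 payments (last €21.11); total interest = total paid − €2,220.00 = €837.11.
At €96.00/mo: 27 payments (last €44.57); total interest €320.57.
Interest saved = €837.11 − €320.57 = €516.54.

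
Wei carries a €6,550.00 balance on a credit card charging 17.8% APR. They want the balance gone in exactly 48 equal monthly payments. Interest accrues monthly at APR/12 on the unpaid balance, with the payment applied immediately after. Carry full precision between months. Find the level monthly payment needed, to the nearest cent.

Monthly rate r = 17.8%/12 = 1.48333% = 0.0148333.
Level-payment amortization: P = B₀·r / (1 − (1+r)^(−n)) = 6550.00·0.0148333 / (1 − 1.01483^(−48)).
Denominator 1 − (1+r)^(−48) = 0.506765707.
P = 97.1583 / 0.506765707 ≈ 191.72.

€191.72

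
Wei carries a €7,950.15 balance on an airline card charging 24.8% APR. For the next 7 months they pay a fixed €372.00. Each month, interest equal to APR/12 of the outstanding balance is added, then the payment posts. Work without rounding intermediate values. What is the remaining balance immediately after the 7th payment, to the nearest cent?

€6,402.96

Monthly rate r = 24.8%/12 = 2.06667% = 0.0206667.
Each month: B ← B·(1+r) − €372.00.
Month 1: interest €164.30; balance after payment €7,742.45.
Month 2: interest €160.01; balance after payment €7,530.46.
Month 3: interest €155.63; balance after payment €7,314.09.
Month 4: interest €151.16; balance after payment €7,093.25.
Month 5: interest €146.59; balance after payment €6,867.85.
Month 6: interest €141.94; balance after payment €6,637.78.
Month 7: interest €137.18; balance after payment €6,402.96.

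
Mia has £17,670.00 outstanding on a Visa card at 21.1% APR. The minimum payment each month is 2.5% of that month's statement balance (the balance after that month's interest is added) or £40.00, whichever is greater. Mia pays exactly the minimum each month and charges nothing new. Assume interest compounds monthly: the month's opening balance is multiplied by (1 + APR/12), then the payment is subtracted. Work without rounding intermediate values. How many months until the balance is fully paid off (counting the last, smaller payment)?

375 months

Monthly rate r = 21.1%/12 = 1.75833% = 0.0175833.
While 2.5% of the post-interest balance exceeds £40.00, each month B ← (B·(1+r))·(1 − 0.025), i.e. B shrinks by the factor (1+r)·0.975 = 0.99214.
This holds for months 1–307. Entering month 308 the balance is £1,569.06; 2.5% of the post-interest balance is now below £40.00, so the flat £40.00 minimum applies from here.
From month 308 a fixed £40.00 at rate r clears £1,569.06 in 68 more payments. Total: 307 + 68 = 375 months.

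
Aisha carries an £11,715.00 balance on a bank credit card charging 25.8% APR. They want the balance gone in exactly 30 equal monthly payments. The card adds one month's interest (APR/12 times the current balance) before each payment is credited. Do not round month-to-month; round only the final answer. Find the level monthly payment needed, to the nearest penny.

£533.92

Monthly rate r = 25.8%/12 = 2.15% = 0.0215.
Level-payment amortization: P = B₀·r / (1 − (1+r)^(−n)) = 11715.00·0.0215 / (1 − 1.0215^(−30)).
Denominator 1 − (1+r)^(−30) = 0.471738609.
P = 251.873 / 0.471738609 ≈ 533.92.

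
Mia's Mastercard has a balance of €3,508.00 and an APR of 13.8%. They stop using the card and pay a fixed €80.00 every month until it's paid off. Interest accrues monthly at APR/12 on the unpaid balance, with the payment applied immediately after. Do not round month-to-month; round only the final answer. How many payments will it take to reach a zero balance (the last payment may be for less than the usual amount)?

62 months

Monthly rate r = 13.8%/12 = 1.15% = 0.0115.
Recurrence: B ← B·(1+r) − €80.00.
Month 1: interest €40.34; balance after payment €3,468.34.
Month 2: interest €39.89; balance after payment €3,428.23.
Closed form: n = −ln(1 − rB₀/P)/ln(1+r) = −ln(0.49572)/ln(1.0115) ≈ 61.371, so the balance reaches zero during payment 62.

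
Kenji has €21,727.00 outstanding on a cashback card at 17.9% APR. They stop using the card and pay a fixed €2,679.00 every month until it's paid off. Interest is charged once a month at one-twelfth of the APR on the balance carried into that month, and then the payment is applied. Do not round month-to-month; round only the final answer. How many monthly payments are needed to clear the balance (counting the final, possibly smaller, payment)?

Monthly rate r = 17.9%/12 = 1.49167% = 0.0149167.
Recurrence: B ← B·(1+r) − €2,679.00.
Month 1: interest €324.09; balance after payment €19,372.09.
Month 2: interest €288.97; balance after payment €16,982.06.
Closed form: n = −ln(1 − rB₀/P)/ln(1+r) = −ln(0.87902)/ln(1.01492) ≈ 8.709, so the balance reaches zero during payment 9.

9 months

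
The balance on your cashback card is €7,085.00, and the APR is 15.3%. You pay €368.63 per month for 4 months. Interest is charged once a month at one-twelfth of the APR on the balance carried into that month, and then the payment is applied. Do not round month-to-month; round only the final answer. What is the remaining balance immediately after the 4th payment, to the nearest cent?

€5,950.34

Monthly rate r = 15.3%/12 = 1.275% = 0.01275.
Each month: B ← B·(1+r) − €368.63.
Month 1: interest €90.33; balance after payment €6,806.70.
Month 2: interest €86.79; balance after payment €6,524.86.
Month 3: interest €83.19; balance after payment €6,239.42.
Month 4: interest €79.55; balance after payment €5,950.34.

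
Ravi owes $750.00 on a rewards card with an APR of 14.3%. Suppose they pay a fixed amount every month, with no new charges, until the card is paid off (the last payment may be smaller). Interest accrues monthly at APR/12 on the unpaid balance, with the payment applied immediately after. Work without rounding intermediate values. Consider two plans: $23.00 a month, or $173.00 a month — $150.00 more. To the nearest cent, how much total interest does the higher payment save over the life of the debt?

Monthly rate r = 14.3%/12 = 1.19167% = 0.0119167.
At $23.00/mo: n = ⌈−ln(1 − rB₀/P)/ln(1+r)⌉ = 42 payments (last $12.24); total interest = total paid − $750.00 = $205.24.
At $173.00/mo: 5 payments (last $82.90); total interest $24.90.
Interest saved = $205.24 − $24.90 = $180.34.

$180.34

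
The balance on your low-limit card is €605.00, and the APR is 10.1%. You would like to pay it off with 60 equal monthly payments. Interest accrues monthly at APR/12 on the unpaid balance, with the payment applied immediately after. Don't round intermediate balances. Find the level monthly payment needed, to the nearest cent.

€12.88

Monthly rate r = 10.1%/12 = 0.841667% = 0.00841667.
Level-payment amortization: P = B₀·r / (1 − (1+r)^(−n)) = 605.00·0.00841667 / (1 − 1.00842^(−60)).
Denominator 1 − (1+r)^(−60) = 0.395217652.
P = 5.09208 / 0.395217652 ≈ 12.88.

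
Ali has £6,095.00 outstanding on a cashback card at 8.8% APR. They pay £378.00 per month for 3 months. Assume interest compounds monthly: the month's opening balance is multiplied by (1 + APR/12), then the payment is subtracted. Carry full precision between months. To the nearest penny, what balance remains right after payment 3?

Monthly rate r = 8.8%/12 = 0.733333% = 0.00733333.
Each month: B ← B·(1+r) − £378.00.
Month 1: interest £44.70; balance after payment £5,761.70.
Month 2: interest £42.25; balance after payment £5,425.95.
Month 3: interest £39.79; balance after payment £5,087.74.

£5,087.74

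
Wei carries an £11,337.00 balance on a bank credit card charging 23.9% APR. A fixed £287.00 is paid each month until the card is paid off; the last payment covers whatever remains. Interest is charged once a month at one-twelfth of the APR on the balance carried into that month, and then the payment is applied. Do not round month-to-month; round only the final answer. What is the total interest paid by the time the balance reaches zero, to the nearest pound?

£11,152

Monthly rate r = 23.9%/12 = 1.99167% = 0.0199167.
Payoff takes n = ⌈−ln(1 − rB₀/P)/ln(1+r)⌉ = ⌈78.356⌉ = 79 payments; the last is £102.89.
Total paid = 78·£287.00 + £102.89 = £22,488.89.
Total interest = total paid − principal = £22,488.89 − £11,337.00 = £11,151.89.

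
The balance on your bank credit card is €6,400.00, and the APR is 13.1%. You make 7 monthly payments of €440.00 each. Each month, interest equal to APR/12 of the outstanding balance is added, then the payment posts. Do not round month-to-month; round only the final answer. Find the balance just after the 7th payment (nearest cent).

€3,722.65

Monthly rate r = 13.1%/12 = 1.09167% = 0.0109167.
Each month: B ← B·(1+r) − €440.00.
Month 1: interest €69.87; balance after payment €6,029.87.
Month 2: interest €65.83; balance after payment €5,655.69.
Month 3: interest €61.74; balance after payment €5,277.43.
Month 4: interest €57.61; balance after payment €4,895.05.
Month 5: interest €53.44; balance after payment €4,508.48.
Month 6: interest €49.22; balance after payment €4,117.70.
Month 7: interest €44.95; balance after payment €3,722.65.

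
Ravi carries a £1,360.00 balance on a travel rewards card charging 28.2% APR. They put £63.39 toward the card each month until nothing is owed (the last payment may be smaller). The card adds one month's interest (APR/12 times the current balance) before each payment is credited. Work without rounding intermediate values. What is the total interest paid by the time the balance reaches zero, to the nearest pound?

Monthly rate r = 28.2%/12 = 2.35% = 0.0235.
Payoff takes n = ⌈−ln(1 − rB₀/P)/ln(1+r)⌉ = ⌈30.202⌉ = 31 payments; the last is £12.94.
Total paid = 30·£63.39 + £12.94 = £1,914.64.
Total interest = total paid − principal = £1,914.64 − £1,360.00 = £554.64.

£555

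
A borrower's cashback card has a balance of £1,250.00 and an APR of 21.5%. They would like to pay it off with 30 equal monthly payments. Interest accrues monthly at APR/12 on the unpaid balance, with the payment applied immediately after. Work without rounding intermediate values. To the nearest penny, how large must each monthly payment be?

£54.23

Monthly rate r = 21.5%/12 = 1.79167% = 0.0179167.
Level-payment amortization: P = B₀·r / (1 − (1+r)^(−n)) = 1250.00·0.0179167 / (1 − 1.01792^(−30)).
Denominator 1 − (1+r)^(−30) = 0.413006568.
P = 22.3958 / 0.413006568 ≈ 54.23.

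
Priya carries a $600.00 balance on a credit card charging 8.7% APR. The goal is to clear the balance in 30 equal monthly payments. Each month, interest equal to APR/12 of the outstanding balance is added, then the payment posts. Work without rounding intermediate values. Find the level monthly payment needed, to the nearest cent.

$22.33

Monthly rate r = 8.7%/12 = 0.725% = 0.00725.
Level-payment amortization: P = B₀·r / (1 − (1+r)^(−n)) = 600.00·0.00725 / (1 − 1.00725^(−30)).
Denominator 1 − (1+r)^(−30) = 0.194840877.
P = 4.35 / 0.194840877 ≈ 22.33.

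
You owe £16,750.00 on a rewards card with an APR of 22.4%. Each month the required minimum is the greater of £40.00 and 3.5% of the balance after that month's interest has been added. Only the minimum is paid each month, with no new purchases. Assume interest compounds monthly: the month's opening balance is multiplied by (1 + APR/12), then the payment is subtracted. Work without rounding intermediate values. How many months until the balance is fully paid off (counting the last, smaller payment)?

Monthly rate r = 22.4%/12 = 1.86667% = 0.0186667.
While 3.5% of the post-interest balance exceeds £40.00, each month B ← (B·(1+r))·(1 − 0.035), i.e. B shrinks by the factor (1+r)·0.965 = 0.98301.
This holds for months 1–158. Entering month 159 the balance is £1,117.90; 3.5% of the post-interest balance is now below £40.00, so the flat £40.00 minimum applies from here.
From month 159 a fixed £40.00 at rate r clears £1,117.90 in 40 more payments. Total: 158 + 40 = 198 months.

198 months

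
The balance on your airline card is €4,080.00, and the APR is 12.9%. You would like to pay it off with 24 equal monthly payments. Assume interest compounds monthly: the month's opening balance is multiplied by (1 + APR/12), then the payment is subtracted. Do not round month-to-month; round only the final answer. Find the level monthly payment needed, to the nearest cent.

Monthly rate r = 12.9%/12 = 1.075% = 0.01075.
Level-payment amortization: P = B₀·r / (1 − (1+r)^(−n)) = 4080.00·0.01075 / (1 − 1.01075^(−24)).
Denominator 1 − (1+r)^(−24) = 0.226340256.
P = 43.86 / 0.226340256 ≈ 193.78.

€193.78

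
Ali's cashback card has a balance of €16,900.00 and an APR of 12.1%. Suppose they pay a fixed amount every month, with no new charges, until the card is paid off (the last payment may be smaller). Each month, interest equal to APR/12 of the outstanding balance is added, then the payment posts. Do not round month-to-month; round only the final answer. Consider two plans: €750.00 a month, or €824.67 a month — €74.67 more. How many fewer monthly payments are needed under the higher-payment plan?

2 fewer payments

Monthly rate r = 12.1%/12 = 1.00833% = 0.0100833.
At €750.00/mo: n = ⌈−ln(1 − rB₀/P)/ln(1+r)⌉ = 26 payments (last €518.74); total interest = total paid − €16,900.00 = €2,368.74.
At €824.67/mo: 24 payments (last €59.52); total interest €2,126.93.
Payments saved = 26 − 24 = 2.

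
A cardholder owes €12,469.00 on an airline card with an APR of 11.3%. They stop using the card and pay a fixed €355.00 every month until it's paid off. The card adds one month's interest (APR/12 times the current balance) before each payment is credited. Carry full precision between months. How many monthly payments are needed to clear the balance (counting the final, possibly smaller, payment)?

Monthly rate r = 11.3%/12 = 0.941667% = 0.00941667.
Recurrence: B ← B·(1+r) − €355.00.
Month 1: interest €117.42; balance after payment €12,231.42.
Month 2: interest €115.18; balance after payment €11,991.60.
Closed form: n = −ln(1 − rB₀/P)/ln(1+r) = −ln(0.66925)/ln(1.00942) ≈ 42.848, so the balance reaches zero during payment 43.

43 payments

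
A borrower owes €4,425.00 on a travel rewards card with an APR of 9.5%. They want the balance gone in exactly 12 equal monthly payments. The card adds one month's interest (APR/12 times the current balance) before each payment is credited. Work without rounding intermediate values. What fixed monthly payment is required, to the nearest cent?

€388.00

Monthly rate r = 9.5%/12 = 0.791667% = 0.00791667.
Level-payment amortization: P = B₀·r / (1 − (1+r)^(−n)) = 4425.00·0.00791667 / (1 − 1.00792^(−12)).
Denominator 1 − (1+r)^(−12) = 0.0902868339.
P = 35.0312 / 0.0902868339 ≈ 388.00.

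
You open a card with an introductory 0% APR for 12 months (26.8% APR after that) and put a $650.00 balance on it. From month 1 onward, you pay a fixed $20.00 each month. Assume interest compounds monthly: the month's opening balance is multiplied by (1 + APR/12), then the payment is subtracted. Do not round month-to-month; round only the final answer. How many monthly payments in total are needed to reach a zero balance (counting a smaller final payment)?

Promo months 1–12 at r₀ = 0%/12 = 0; months 13+ at r₁ = 26.8%/12 = 0.0223333.
After month 12 (no interest yet): B = $650.00 − 12·$20.00 = $410.00.
Then at r₁ with $20.00/mo: n₂ = −ln(1 − r₁·B/P)/ln(1+r₁) ≈ 27.72 → 28 more payments.

40 months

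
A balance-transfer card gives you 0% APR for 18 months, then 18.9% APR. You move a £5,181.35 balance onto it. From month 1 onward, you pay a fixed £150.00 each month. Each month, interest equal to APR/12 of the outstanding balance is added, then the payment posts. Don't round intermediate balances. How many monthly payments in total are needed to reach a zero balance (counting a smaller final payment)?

Promo months 1–18 at r₀ = 0%/12 = 0; months 19+ at r₁ = 18.9%/12 = 0.01575.
After month 18 (no interest yet): B = £5,181.35 − 18·£150.00 = £2,481.35.
Then at r₁ with £150.00/mo: n₂ = −ln(1 − r₁·B/P)/ln(1+r₁) ≈ 19.31 → 20 more payments.

38 payments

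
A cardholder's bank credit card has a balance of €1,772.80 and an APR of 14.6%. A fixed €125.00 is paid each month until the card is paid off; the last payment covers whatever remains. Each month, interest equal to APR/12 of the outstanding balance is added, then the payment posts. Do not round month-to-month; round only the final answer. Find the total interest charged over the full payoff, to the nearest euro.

Monthly rate r = 14.6%/12 = 1.21667% = 0.0121667.
Payoff takes n = ⌈−ln(1 − rB₀/P)/ln(1+r)⌉ = ⌈15.662⌉ = 16 payments; the last is €82.97.
Total paid = 15·€125.00 + €82.97 = €1,957.97.
Total interest = total paid − principal = €1,957.97 − €1,772.80 = €185.17.

€185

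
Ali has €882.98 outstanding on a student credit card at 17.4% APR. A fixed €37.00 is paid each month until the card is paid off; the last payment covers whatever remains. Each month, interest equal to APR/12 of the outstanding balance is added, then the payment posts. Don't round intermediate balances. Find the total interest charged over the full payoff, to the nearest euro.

€209

Monthly rate r = 17.4%/12 = 1.45% = 0.0145.
Payoff takes n = ⌈−ln(1 − rB₀/P)/ln(1+r)⌉ = ⌈29.501⌉ = 30 payments; the last is €18.62.
Total paid = 29·€37.00 + €18.62 = €1,091.62.
Total interest = total paid − principal = €1,091.62 − €882.98 = €208.64.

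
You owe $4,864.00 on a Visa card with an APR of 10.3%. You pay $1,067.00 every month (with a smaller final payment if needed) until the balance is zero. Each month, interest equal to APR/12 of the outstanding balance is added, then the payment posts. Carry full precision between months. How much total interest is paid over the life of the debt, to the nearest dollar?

$120

Monthly rate r = 10.3%/12 = 0.858333% = 0.00858333.
Payoff takes n = ⌈−ln(1 − rB₀/P)/ln(1+r)⌉ = ⌈4.670⌉ = 5 payments; the last is $715.99.
Total paid = 4·$1,067.00 + $715.99 = $4,983.99.
Total interest = total paid − principal = $4,983.99 − $4,864.00 = $119.99.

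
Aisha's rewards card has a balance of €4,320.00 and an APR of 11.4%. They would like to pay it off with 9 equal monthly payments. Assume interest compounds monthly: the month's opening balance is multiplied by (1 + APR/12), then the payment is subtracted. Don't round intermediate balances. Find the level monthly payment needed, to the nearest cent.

Monthly rate r = 11.4%/12 = 0.95% = 0.0095.
Level-payment amortization: P = B₀·r / (1 − (1+r)^(−n)) = 4320.00·0.0095 / (1 − 1.0095^(−9)).
Denominator 1 − (1+r)^(−9) = 0.0815762825.
P = 41.04 / 0.0815762825 ≈ 503.09.

€503.09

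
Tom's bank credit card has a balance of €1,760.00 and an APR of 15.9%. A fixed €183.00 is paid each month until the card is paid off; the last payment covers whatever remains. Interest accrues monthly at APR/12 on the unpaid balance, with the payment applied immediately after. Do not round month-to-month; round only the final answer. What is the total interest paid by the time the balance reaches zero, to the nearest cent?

€135.40

Monthly rate r = 15.9%/12 = 1.325% = 0.01325.
Payoff takes n = ⌈−ln(1 − rB₀/P)/ln(1+r)⌉ = ⌈10.356⌉ = 11 payments; the last is €65.40.
Total paid = 10·€183.00 + €65.40 = €1,895.40.
Total interest = total paid − principal = €1,895.40 − €1,760.00 = €135.40.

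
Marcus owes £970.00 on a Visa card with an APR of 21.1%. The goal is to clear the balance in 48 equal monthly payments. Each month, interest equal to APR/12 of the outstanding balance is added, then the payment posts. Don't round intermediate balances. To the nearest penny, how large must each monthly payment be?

Monthly rate r = 21.1%/12 = 1.75833% = 0.0175833.
Level-payment amortization: P = B₀·r / (1 − (1+r)^(−n)) = 970.00·0.0175833 / (1 − 1.01758^(−48)).
Denominator 1 − (1+r)^(−48) = 0.566847614.
P = 17.0558 / 0.566847614 ≈ 30.09.

£30.09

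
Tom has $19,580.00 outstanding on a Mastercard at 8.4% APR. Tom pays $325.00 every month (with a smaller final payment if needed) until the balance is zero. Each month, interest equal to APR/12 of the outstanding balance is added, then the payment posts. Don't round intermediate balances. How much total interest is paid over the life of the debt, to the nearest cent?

$5,938.22

Monthly rate r = 8.4%/12 = 0.7% = 0.007.
Payoff takes n = ⌈−ln(1 − rB₀/P)/ln(1+r)⌉ = ⌈78.517⌉ = 79 payments; the last is $168.22.
Total paid = 78·$325.00 + $168.22 = $25,518.22.
Total interest = total paid − principal = $25,518.22 − $19,580.00 = $5,938.22.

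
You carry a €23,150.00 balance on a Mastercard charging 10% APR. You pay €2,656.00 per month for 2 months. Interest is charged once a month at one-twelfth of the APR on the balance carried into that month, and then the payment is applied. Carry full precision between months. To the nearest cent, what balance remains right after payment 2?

€18,203.31

Monthly rate r = 10%/12 = 0.833333% = 0.00833333.
Each month: B ← B·(1+r) − €2,656.00.
Month 1: interest €192.92; balance after payment €20,686.92.
Month 2: interest €172.39; balance after payment €18,203.31.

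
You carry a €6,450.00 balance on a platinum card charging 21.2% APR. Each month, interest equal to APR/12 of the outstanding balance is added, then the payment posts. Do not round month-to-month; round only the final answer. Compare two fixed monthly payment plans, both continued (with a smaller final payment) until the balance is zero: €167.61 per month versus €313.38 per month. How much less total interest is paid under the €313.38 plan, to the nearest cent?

Monthly rate r = 21.2%/12 = 1.76667% = 0.0176667.
At €167.61/mo: n = ⌈−ln(1 − rB₀/P)/ln(1+r)⌉ = 66 payments (last €6.41); total interest = total paid − €6,450.00 = €4,451.06.
At €313.38/mo: 26 payments (last €253.50); total interest €1,638.00.
Interest saved = €4,451.06 − €1,638.00 = €2,813.06.

€2,813.06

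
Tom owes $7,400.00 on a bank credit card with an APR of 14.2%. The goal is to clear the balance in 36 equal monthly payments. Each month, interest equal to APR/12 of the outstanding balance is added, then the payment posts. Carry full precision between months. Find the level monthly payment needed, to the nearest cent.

$253.63

Monthly rate r = 14.2%/12 = 1.18333% = 0.0118333.
Level-payment amortization: P = B₀·r / (1 − (1+r)^(−n)) = 7400.00·0.0118333 / (1 − 1.01183^(−36)).
Denominator 1 − (1+r)^(−36) = 0.345248307.
P = 87.5667 / 0.345248307 ≈ 253.63.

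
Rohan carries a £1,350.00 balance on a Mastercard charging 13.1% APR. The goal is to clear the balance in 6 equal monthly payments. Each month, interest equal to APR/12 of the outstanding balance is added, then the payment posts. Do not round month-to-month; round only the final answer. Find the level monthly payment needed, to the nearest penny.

Monthly rate r = 13.1%/12 = 1.09167% = 0.0109167.
Level-payment amortization: P = B₀·r / (1 − (1+r)^(−n)) = 1350.00·0.0109167 / (1 − 1.01092^(−6)).
Denominator 1 − (1+r)^(−6) = 0.0630684578.
P = 14.7375 / 0.0630684578 ≈ 233.67.

£233.67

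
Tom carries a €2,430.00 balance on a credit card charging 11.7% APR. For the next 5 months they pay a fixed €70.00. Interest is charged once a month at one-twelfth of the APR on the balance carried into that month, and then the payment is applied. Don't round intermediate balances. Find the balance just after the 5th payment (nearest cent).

€2,193.90

Monthly rate r = 11.7%/12 = 0.975% = 0.00975.
Each month: B ← B·(1+r) − €70.00.
Month 1: interest €23.69; balance after payment €2,383.69.
Month 2: interest €23.24; balance after payment €2,336.93.
Month 3: interest €22.79; balance after payment €2,289.72.
Month 4: interest €22.32; balance after payment €2,242.04.
Month 5: interest €21.86; balance after payment €2,193.90.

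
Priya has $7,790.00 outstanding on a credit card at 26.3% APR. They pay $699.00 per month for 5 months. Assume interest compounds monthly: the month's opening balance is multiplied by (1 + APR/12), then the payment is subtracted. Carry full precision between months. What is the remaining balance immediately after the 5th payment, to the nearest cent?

Monthly rate r = 26.3%/12 = 2.19167% = 0.0219167.
Each month: B ← B·(1+r) − $699.00.
Month 1: interest $170.73; balance after payment $7,261.73.
Month 2: interest $159.15; balance after payment $6,721.88.
Month 3: interest $147.32; balance after payment $6,170.21.
Month 4: interest $135.23; balance after payment $5,606.44.
Month 5: interest $122.87; balance after payment $5,030.31.

$5,030.31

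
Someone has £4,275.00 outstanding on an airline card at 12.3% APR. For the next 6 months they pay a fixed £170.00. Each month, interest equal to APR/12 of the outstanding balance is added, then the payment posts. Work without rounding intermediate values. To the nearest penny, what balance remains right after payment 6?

£3,498.24

Monthly rate r = 12.3%/12 = 1.025% = 0.01025.
Each month: B ← B·(1+r) − £170.00.
Month 1: interest £43.82; balance after payment £4,148.82.
Month 2: interest £42.53; balance after payment £4,021.34.
Month 3: interest £41.22; balance after payment £3,892.56.
Month 4: interest £39.90; balance after payment £3,762.46.
Month 5: interest £38.57; balance after payment £3,631.03.
Month 6: interest £37.22; balance after payment £3,498.24.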